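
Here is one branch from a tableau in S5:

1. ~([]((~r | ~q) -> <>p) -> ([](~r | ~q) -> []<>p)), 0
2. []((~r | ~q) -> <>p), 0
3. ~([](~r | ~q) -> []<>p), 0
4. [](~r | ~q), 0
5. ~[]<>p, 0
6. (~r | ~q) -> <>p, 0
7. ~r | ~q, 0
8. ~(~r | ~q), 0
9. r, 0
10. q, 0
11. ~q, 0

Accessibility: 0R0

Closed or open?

Both q and ~q appear at 0.

Yes, closed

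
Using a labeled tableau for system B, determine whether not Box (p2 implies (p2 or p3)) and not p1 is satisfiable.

1. not Box (p2 implies (p2 or p3)) and not p1, w0
2. not Box (p2 implies (p2 or p3)), w0
3. not p1, w0
4. not (p2 implies (p2 or p3)), w1
5. p2, w1
6. not (p2 or p3), w1
7. not p2, w1
8. not p3, w1
Accessibility: w0Rw0, w0Rw1, w1Rw0, w1Rw1
Branch closes: p2 and not p2 both at w1.
(One branch shown.) All branches close.

No, unsatisfiable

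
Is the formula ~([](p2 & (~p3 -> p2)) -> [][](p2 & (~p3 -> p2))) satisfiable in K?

1. ~([](p2 & (~p3 -> p2)) -> [][](p2 & (~p3 -> p2))), 0
2. [](p2 & (~p3 -> p2)), 0   [~->-rule on 1]
3. ~[][](p2 & (~p3 -> p2)), 0   [~->-rule on 1]
4. ~[](p2 & (~p3 -> p2)), 1   [~[]-rule on 3: fresh world 1, 0R1]
5. p2 & (~p3 -> p2), 1   [[]-rule on 2 via 0R1]
6. p2, 1   [&-rule on 5]
7. ~p3 -> p2, 1   [&-rule on 5]
8. ~(p2 & (~p3 -> p2)), 2   [~[]-rule on 4: fresh world 2, 1R2]
9. ~(~p3 -> p2), 2   [~&-rule on 8 (branches; this branch)]
10. ~p3, 2   [~->-rule on 9]
11. ~p2, 2   [~->-rule on 9]
Accessibility: 0R1, 1R2

Satisfiable (open branch found)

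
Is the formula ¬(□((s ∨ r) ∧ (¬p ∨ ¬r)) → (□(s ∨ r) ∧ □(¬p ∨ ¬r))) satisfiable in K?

Unsatisfiable

1. ¬(□((s ∨ r) ∧ (¬p ∨ ¬r)) → (□(s ∨ r) ∧ □(¬p ∨ ¬r))), w0
2. □((s ∨ r) ∧ (¬p ∨ ¬r)), w0   [¬→-rule on 1]
3. ¬(□(s ∨ r) ∧ □(¬p ∨ ¬r)), w0   [¬→-rule on 1]
4. ¬□(¬p ∨ ¬r), w0   [¬∧-rule on 3 (branches; this branch)]
5. ¬(¬p ∨ ¬r), w1   [¬□-rule on 4: fresh world w1, w0Rw1]
6. p, w1   [¬∨-rule on 5]
7. r, w1   [¬∨-rule on 5]
8. (s ∨ r) ∧ (¬p ∨ ¬r), w1   [□-rule on 2 via w0Rw1]
9. s ∨ r, w1   [∧-rule on 8]
10. ¬p ∨ ¬r, w1   [∧-rule on 8]
11. ¬r, w1   [∨-rule on 10 (branches; this branch)]
Accessibility: w0Rw1
Branch closes: r and ¬r both at w1.
All branches of the tableau close; one closing branch shown above.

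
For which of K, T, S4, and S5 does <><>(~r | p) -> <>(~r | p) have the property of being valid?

S4, S5

T-tableau for the negation ~(<><>(~r | p) -> <>(~r | p)):
1. ~(<><>(~r | p) -> <>(~r | p)), u
2. <><>(~r | p), u
3. ~<>(~r | p), u
4. ~(~r | p), u
5. r, u
6. ~p, u
7. <>(~r | p), v
8. ~(~r | p), v
9. r, v
10. ~p, v
11. ~r | p, w
12. p, w
Accessibility: uRu, uRv, vRv, vRw, wRw
Complete open branch: countermodel on a T-frame, so not valid in T, nor in K (the same frame is also a K-frame).
S4-tableau for the negation ~(<><>(~r | p) -> <>(~r | p)):
1. ~(<><>(~r | p) -> <>(~r | p)), u
2. <><>(~r | p), u
3. ~<>(~r | p), u
4. ~(~r | p), u
5. r, u
6. ~p, u
7. <>(~r | p), v
8. ~(~r | p), v
9. r, v
10. ~p, v
11. ~r | p, w
12. ~(~r | p), w
13. r, w
14. ~p, w
15. p, w
Accessibility: uRu, uRv, uRw, vRv, vRw, wRw
Branch closes: p and ~p both at w.
Every branch closes (one shown): valid in S4, hence also in S5 (every theorem of S4 is a theorem of S5).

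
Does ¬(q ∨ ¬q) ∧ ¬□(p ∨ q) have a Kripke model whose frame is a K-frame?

Unsatisfiable (every branch closes)

1. ¬(q ∨ ¬q) ∧ ¬□(p ∨ q), u
2. ¬(q ∨ ¬q), u   [∧-rule on 1]
3. ¬□(p ∨ q), u   [∧-rule on 1]
4. ¬q, u   [¬∨-rule on 2]
5. q, u   [¬∨-rule on 2]
Branch closes: q and ¬q both at u.
All branches of the tableau close; one closing branch shown above.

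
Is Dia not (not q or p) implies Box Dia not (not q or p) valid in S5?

Tableau for the negation not (Dia not (not q or p) implies Box Dia not (not q or p)):
1. not (Dia not (not q or p) implies Box Dia not (not q or p)), u
2. Dia not (not q or p), u
3. not Box Dia not (not q or p), u
4. not (not q or p), v
5. q, v
6. not p, v
7. not Dia not (not q or p), w
8. not q or p, u
9. not q or p, v
10. not q or p, w
11. p, u
12. p, v
Accessibility: uRu, uRv, uRw, vRu, vRv, vRw, wRu, wRv, wRw
Branch closes: p and not p both at v.
Every branch of the negation's tableau closes; the branch above is one of them.

Valid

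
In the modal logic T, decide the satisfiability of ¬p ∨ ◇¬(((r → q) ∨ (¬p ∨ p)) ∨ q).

Satisfiable (open branch found)

1. ¬p ∨ ◇¬(((r → q) ∨ (¬p ∨ p)) ∨ q), 0
2. ¬p, 0   [∨-rule on 1 (branches; this branch)]
Accessibility: 0R0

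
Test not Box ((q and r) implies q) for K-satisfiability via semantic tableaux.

Unsatisfiable (every branch closes)

1. not Box ((q and r) implies q), w0
2. not ((q and r) implies q), w1
3. q and r, w1
4. not q, w1
5. q, w1
6. r, w1
Accessibility: w0Rw1
Branch closes: q and not q both at w1.
All branches of the tableau close; one closing branch shown above.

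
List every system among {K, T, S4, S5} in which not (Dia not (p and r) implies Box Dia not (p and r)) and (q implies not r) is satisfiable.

K, T, S4

S4-tableau for the formula:
1. not (Dia not (p and r) implies Box Dia not (p and r)) and (q implies not r), w0
2. not (Dia not (p and r) implies Box Dia not (p and r)), w0
3. q implies not r, w0
4. Dia not (p and r), w0
5. not Box Dia not (p and r), w0
6. not r, w0
7. not (p and r), w1
8. not r, w1
9. not Dia not (p and r), w2
10. p and r, w2
11. p, w2
12. r, w2
Accessibility: w0Rw0, w0Rw1, w0Rw2, w1Rw1, w2Rw2
Complete open branch: satisfiable in S4, hence also in K, T (this S4-model is also a K-model and a T-model).
S5-tableau for the formula:
1. not (Dia not (p and r) implies Box Dia not (p and r)) and (q implies not r), w0
2. not (Dia not (p and r) implies Box Dia not (p and r)), w0
3. q implies not r, w0
4. Dia not (p and r), w0
5. not Box Dia not (p and r), w0
6. not q, w0
7. not (p and r), w1
8. not r, w1
9. not Dia not (p and r), w2
10. p and r, w0
11. p, w0
12. r, w0
13. p and r, w1
14. p, w1
15. r, w1
Accessibility: w0Rw0, w0Rw1, w0Rw2, w1Rw0, w1Rw1, w1Rw2, w2Rw0, w2Rw1, w2Rw2
Branch closes: r and not r both at w1.
Every branch closes (one shown): unsatisfiable in S5.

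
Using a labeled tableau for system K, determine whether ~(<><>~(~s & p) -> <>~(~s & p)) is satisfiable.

Satisfiable (open branch found)

1. ~(<><>~(~s & p) -> <>~(~s & p)), 0
2. <><>~(~s & p), 0   [~->-rule on 1]
3. ~<>~(~s & p), 0   [~->-rule on 1]
4. <>~(~s & p), 1   [<>-rule on 2: fresh world 1, 0R1]
5. ~s & p, 1   [~<>-rule on 3 via 0R1]
6. ~s, 1   [&-rule on 5]
7. p, 1   [&-rule on 5]
8. ~(~s & p), 2   [<>-rule on 4: fresh world 2, 1R2]
9. ~p, 2   [~&-rule on 8 (branches; this branch)]
Accessibility: 0R1, 1R2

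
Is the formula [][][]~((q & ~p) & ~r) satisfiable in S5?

1. [][][]~((q & ~p) & ~r), w0
2. [][]~((q & ~p) & ~r), w0
3. []~((q & ~p) & ~r), w0
4. ~((q & ~p) & ~r), w0
5. r, w0
Accessibility: w0Rw0

Satisfiable (open branch found)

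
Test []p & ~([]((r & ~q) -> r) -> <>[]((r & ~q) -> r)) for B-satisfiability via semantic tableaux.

Unsatisfiable (every branch closes)

1. []p & ~([]((r & ~q) -> r) -> <>[]((r & ~q) -> r)), 0
2. []p, 0   [&-rule on 1]
3. ~([]((r & ~q) -> r) -> <>[]((r & ~q) -> r)), 0   [&-rule on 1]
4. []((r & ~q) -> r), 0   [~->-rule on 3]
5. ~<>[]((r & ~q) -> r), 0   [~->-rule on 3]
6. p, 0   [[]-rule on 2 via 0R0]
7. (r & ~q) -> r, 0   [[]-rule on 4 via 0R0]
8. ~[]((r & ~q) -> r), 0   [~<>-rule on 5 via 0R0]
9. ~(r & ~q), 0   [->-rule on 7 (branches; this branch)]
10. q, 0   [~&-rule on 9 (branches; this branch)]
11. ~((r & ~q) -> r), 1   [~[]-rule on 8: fresh world 1, 0R1]
12. r & ~q, 1   [~->-rule on 11]
13. ~r, 1   [~->-rule on 11]
14. r, 1   [&-rule on 12]
15. ~q, 1   [&-rule on 12]
Accessibility: 0R0, 0R1, 1R0, 1R1
Branch closes: r and ~r both at 1.
All branches of the tableau close; one closing branch shown above.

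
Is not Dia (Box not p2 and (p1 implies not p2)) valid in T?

Tableau for the negation Dia (Box not p2 and (p1 implies not p2)):
1. Dia (Box not p2 and (p1 implies not p2)), 0
2. Box not p2 and (p1 implies not p2), 1   [Dia-rule on 1: fresh world 1, 0R1]
3. Box not p2, 1   [and-rule on 2]
4. p1 implies not p2, 1   [and-rule on 2]
5. not p2, 1   [Box-rule on 3 via 1R1]
Accessibility: 0R0, 0R1, 1R1
The negation has an open branch (countermodel exists).

Not valid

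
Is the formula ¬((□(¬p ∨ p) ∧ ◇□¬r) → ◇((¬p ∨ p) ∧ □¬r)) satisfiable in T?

No, unsatisfiable

1. ¬((□(¬p ∨ p) ∧ ◇□¬r) → ◇((¬p ∨ p) ∧ □¬r)), u
2. □(¬p ∨ p) ∧ ◇□¬r, u
3. ¬◇((¬p ∨ p) ∧ □¬r), u
4. □(¬p ∨ p), u
5. ◇□¬r, u
6. ¬((¬p ∨ p) ∧ □¬r), u
7. ¬p ∨ p, u
8. ¬□¬r, u
9. p, u
10. □¬r, v
11. ¬((¬p ∨ p) ∧ □¬r), v
12. ¬p ∨ p, v
13. ¬r, v
14. ¬□¬r, v
15. p, v
16. r, w
17. ¬((¬p ∨ p) ∧ □¬r), w
18. ¬p ∨ p, w
19. ¬□¬r, w
20. p, w
21. r, x
22. ¬r, x
Accessibility: uRu, uRv, uRw, vRv, vRx, wRw, xRx
Branch closes: r and ¬r both at x.
Every branch closes; the branch above is one of them.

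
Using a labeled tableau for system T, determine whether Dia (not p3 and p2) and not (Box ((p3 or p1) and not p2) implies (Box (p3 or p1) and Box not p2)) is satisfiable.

Unsatisfiable

1. Dia (not p3 and p2) and not (Box ((p3 or p1) and not p2) implies (Box (p3 or p1) and Box not p2)), u
2. Dia (not p3 and p2), u   [and-rule on 1]
3. not (Box ((p3 or p1) and not p2) implies (Box (p3 or p1) and Box not p2)), u   [and-rule on 1]
4. Box ((p3 or p1) and not p2), u   [neg-implies-rule on 3]
5. not (Box (p3 or p1) and Box not p2), u   [neg-implies-rule on 3]
6. (p3 or p1) and not p2, u   [Box-rule on 4 via uRu]
7. p3 or p1, u   [and-rule on 6]
8. not p2, u   [and-rule on 6]
9. not Box not p2, u   [neg-and-rule on 5 (branches; this branch)]
10. p1, u   [or-rule on 7 (branches; this branch)]
11. not p3 and p2, v   [Dia-rule on 2: fresh world v, uRv]
12. not p3, v   [and-rule on 11]
13. p2, v   [and-rule on 11]
14. (p3 or p1) and not p2, v   [Box-rule on 4 via uRv]
15. p3 or p1, v   [and-rule on 14]
16. not p2, v   [and-rule on 14]
Accessibility: uRu, uRv, vRv
Branch closes: p2 and not p2 both at v.
(One branch shown.) All branches close.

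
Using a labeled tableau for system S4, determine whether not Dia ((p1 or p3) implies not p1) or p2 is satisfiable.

Satisfiable

1. not Dia ((p1 or p3) implies not p1) or p2, 0
2. p2, 0
Accessibility: 0R0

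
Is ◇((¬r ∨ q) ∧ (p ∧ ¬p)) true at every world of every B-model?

Tableau for the negation ¬◇((¬r ∨ q) ∧ (p ∧ ¬p)):
1. ¬◇((¬r ∨ q) ∧ (p ∧ ¬p)), w0
2. ¬((¬r ∨ q) ∧ (p ∧ ¬p)), w0
3. ¬(p ∧ ¬p), w0
4. p, w0
Accessibility: w0Rw0
The negation has an open branch (countermodel exists).

Invalid (countermodel exists)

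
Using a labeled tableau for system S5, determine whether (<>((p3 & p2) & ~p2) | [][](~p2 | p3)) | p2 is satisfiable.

1. (<>((p3 & p2) & ~p2) | [][](~p2 | p3)) | p2, u
2. p2, u   [|-rule on 1 (branches; this branch)]
Accessibility: uRu

Yes, satisfiable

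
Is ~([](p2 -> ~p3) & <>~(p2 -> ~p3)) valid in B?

Valid in B

Tableau for the negation [](p2 -> ~p3) & <>~(p2 -> ~p3):
1. [](p2 -> ~p3) & <>~(p2 -> ~p3), u
2. [](p2 -> ~p3), u
3. <>~(p2 -> ~p3), u
4. p2 -> ~p3, u
5. ~p3, u
6. ~(p2 -> ~p3), v
7. p2, v
8. p3, v
9. p2 -> ~p3, v
10. ~p3, v
Accessibility: uRu, uRv, vRu, vRv
Branch closes: p3 and ~p3 both at v.
All branches of the negation close; one closing branch shown above.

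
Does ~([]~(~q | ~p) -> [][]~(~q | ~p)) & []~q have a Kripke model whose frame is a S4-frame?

1. ~([]~(~q | ~p) -> [][]~(~q | ~p)) & []~q, u
2. ~([]~(~q | ~p) -> [][]~(~q | ~p)), u
3. []~q, u
4. []~(~q | ~p), u
5. ~[][]~(~q | ~p), u
6. ~q, u
7. ~(~q | ~p), u
8. q, u
9. p, u
Accessibility: uRu
Branch closes: q and ~q both at u.
Every branch closes; the branch above is one of them.

Unsatisfiable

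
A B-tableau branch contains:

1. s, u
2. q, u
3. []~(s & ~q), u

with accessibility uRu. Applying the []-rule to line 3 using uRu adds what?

~(s & ~q), u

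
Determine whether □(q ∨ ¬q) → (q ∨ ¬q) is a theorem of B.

Tableau for the negation ¬(□(q ∨ ¬q) → (q ∨ ¬q)):
1. ¬(□(q ∨ ¬q) → (q ∨ ¬q)), u
2. □(q ∨ ¬q), u
3. ¬(q ∨ ¬q), u
4. ¬q, u
5. q, u
Accessibility: uRu
Branch closes: q and ¬q both at u.
Every branch of the negation's tableau closes; the branch above is one of them.

Valid in B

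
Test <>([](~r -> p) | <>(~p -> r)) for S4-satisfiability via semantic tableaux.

Satisfiable

1. <>([](~r -> p) | <>(~p -> r)), 0
2. [](~r -> p) | <>(~p -> r), 1   [<>-rule on 1: fresh world 1, 0R1]
3. <>(~p -> r), 1   [|-rule on 2 (branches; this branch)]
4. ~p -> r, 2   [<>-rule on 3: fresh world 2, 1R2]
5. r, 2   [->-rule on 4 (branches; this branch)]
Accessibility: 0R0, 0R1, 0R2, 1R1, 1R2, 2R2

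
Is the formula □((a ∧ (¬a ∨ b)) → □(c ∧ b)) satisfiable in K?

1. □((a ∧ (¬a ∨ b)) → □(c ∧ b)), u

Satisfiable (open branch found)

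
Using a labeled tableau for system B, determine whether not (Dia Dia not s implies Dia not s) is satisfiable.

Satisfiable (open branch found)

1. not (Dia Dia not s implies Dia not s), u
2. Dia Dia not s, u   [neg-implies-rule on 1]
3. not Dia not s, u   [neg-implies-rule on 1]
4. s, u   [neg-Dia-rule on 3 via uRu]
5. Dia not s, v   [Dia-rule on 2: fresh world v, uRv]
6. s, v   [neg-Dia-rule on 3 via uRv]
7. not s, w   [Dia-rule on 5: fresh world w, vRw]
Accessibility: uRu, uRv, vRu, vRv, vRw, wRv, wRw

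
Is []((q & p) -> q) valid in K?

Valid in K

Tableau for the negation ~[]((q & p) -> q):
1. ~[]((q & p) -> q), u
2. ~((q & p) -> q), v
3. q & p, v
4. ~q, v
5. q, v
6. p, v
Accessibility: uRv
Branch closes: q and ~q both at v.
All branches of the negation close; one closing branch shown above.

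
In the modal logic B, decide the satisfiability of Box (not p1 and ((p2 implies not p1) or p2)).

1. Box (not p1 and ((p2 implies not p1) or p2)), w0
2. not p1 and ((p2 implies not p1) or p2), w0   [Box-rule on 1 via w0Rw0]
3. not p1, w0   [and-rule on 2]
4. (p2 implies not p1) or p2, w0   [and-rule on 2]
5. p2, w0   [or-rule on 4 (branches; this branch)]
Accessibility: w0Rw0

Satisfiable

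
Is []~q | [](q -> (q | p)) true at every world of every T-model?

Valid

Tableau for the negation ~([]~q | [](q -> (q | p))):
1. ~([]~q | [](q -> (q | p))), u
2. ~[]~q, u
3. ~[](q -> (q | p)), u
4. q, v
5. ~(q -> (q | p)), w
6. q, w
7. ~(q | p), w
8. ~q, w
9. ~p, w
Accessibility: uRu, uRv, uRw, vRv, wRw
Branch closes: q and ~q both at w.
Every branch of the negation's tableau closes; the branch above is one of them.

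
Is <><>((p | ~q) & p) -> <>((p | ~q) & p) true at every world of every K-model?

Tableau for the negation ~(<><>((p | ~q) & p) -> <>((p | ~q) & p)):
1. ~(<><>((p | ~q) & p) -> <>((p | ~q) & p)), u
2. <><>((p | ~q) & p), u   [~->-rule on 1]
3. ~<>((p | ~q) & p), u   [~->-rule on 1]
4. <>((p | ~q) & p), v   [<>-rule on 2: fresh world v, uRv]
5. ~((p | ~q) & p), v   [~<>-rule on 3 via uRv]
6. ~p, v   [~&-rule on 5 (branches; this branch)]
7. (p | ~q) & p, w   [<>-rule on 4: fresh world w, vRw]
8. p | ~q, w   [&-rule on 7]
9. p, w   [&-rule on 7]
10. ~q, w   [|-rule on 8 (branches; this branch)]
Accessibility: uRv, vRw
The negation has an open branch (countermodel exists).

Invalid (countermodel exists)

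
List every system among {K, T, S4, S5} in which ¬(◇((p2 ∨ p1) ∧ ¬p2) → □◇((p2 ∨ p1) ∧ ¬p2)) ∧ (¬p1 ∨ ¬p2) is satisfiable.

S5-tableau for the formula:
1. ¬(◇((p2 ∨ p1) ∧ ¬p2) → □◇((p2 ∨ p1) ∧ ¬p2)) ∧ (¬p1 ∨ ¬p2), u
2. ¬(◇((p2 ∨ p1) ∧ ¬p2) → □◇((p2 ∨ p1) ∧ ¬p2)), u
3. ¬p1 ∨ ¬p2, u
4. ◇((p2 ∨ p1) ∧ ¬p2), u
5. ¬□◇((p2 ∨ p1) ∧ ¬p2), u
6. ¬p2, u
7. (p2 ∨ p1) ∧ ¬p2, v
8. p2 ∨ p1, v
9. ¬p2, v
10. p1, v
11. ¬◇((p2 ∨ p1) ∧ ¬p2), w
12. ¬((p2 ∨ p1) ∧ ¬p2), u
13. ¬((p2 ∨ p1) ∧ ¬p2), v
14. ¬((p2 ∨ p1) ∧ ¬p2), w
15. ¬(p2 ∨ p1), u
16. ¬p1, u
17. ¬(p2 ∨ p1), v
18. ¬p1, v
Accessibility: uRu, uRv, uRw, vRu, vRv, vRw, wRu, wRv, wRw
Branch closes: p1 and ¬p1 both at v.
Every branch closes (one shown): unsatisfiable in S5.
S4-tableau for the formula:
1. ¬(◇((p2 ∨ p1) ∧ ¬p2) → □◇((p2 ∨ p1) ∧ ¬p2)) ∧ (¬p1 ∨ ¬p2), u
2. ¬(◇((p2 ∨ p1) ∧ ¬p2) → □◇((p2 ∨ p1) ∧ ¬p2)), u
3. ¬p1 ∨ ¬p2, u
4. ◇((p2 ∨ p1) ∧ ¬p2), u
5. ¬□◇((p2 ∨ p1) ∧ ¬p2), u
6. ¬p2, u
7. (p2 ∨ p1) ∧ ¬p2, v
8. p2 ∨ p1, v
9. ¬p2, v
10. p1, v
11. ¬◇((p2 ∨ p1) ∧ ¬p2), w
12. ¬((p2 ∨ p1) ∧ ¬p2), w
13. p2, w
Accessibility: uRu, uRv, uRw, vRv, wRw
Complete open branch: satisfiable in S4, hence also in K, T (this S4-model is also a K-model and a T-model).

K, T, S4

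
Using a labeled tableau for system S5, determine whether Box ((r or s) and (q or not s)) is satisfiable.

1. Box ((r or s) and (q or not s)), u
2. (r or s) and (q or not s), u   [Box-rule on 1 via uRu]
3. r or s, u   [and-rule on 2]
4. q or not s, u   [and-rule on 2]
5. s, u   [or-rule on 3 (branches; this branch)]
6. q, u   [or-rule on 4 (branches; this branch)]
Accessibility: uRu

Satisfiable (open branch found)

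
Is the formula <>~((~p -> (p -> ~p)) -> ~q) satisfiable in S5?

Satisfiable (open branch found)

1. <>~((~p -> (p -> ~p)) -> ~q), w0
2. ~((~p -> (p -> ~p)) -> ~q), w1
3. ~p -> (p -> ~p), w1
4. q, w1
5. p -> ~p, w1
6. ~p, w1
Accessibility: w0Rw0, w0Rw1, w1Rw0, w1Rw1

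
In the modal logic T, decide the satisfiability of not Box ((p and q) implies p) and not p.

1. not Box ((p and q) implies p) and not p, w0
2. not Box ((p and q) implies p), w0   [and-rule on 1]
3. not p, w0   [and-rule on 1]
4. not ((p and q) implies p), w1   [neg-Box-rule on 2: fresh world w1, w0Rw1]
5. p and q, w1   [neg-implies-rule on 4]
6. not p, w1   [neg-implies-rule on 4]
7. p, w1   [and-rule on 5]
8. q, w1   [and-rule on 5]
Accessibility: w0Rw0, w0Rw1, w1Rw1
Branch closes: p and not p both at w1.
(One branch shown.) All branches close.

Unsatisfiable (every branch closes)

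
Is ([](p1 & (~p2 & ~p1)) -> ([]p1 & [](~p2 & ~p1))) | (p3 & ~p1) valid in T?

Tableau for the negation ~(([](p1 & (~p2 & ~p1)) -> ([]p1 & [](~p2 & ~p1))) | (p3 & ~p1)):
1. ~(([](p1 & (~p2 & ~p1)) -> ([]p1 & [](~p2 & ~p1))) | (p3 & ~p1)), u
2. ~([](p1 & (~p2 & ~p1)) -> ([]p1 & [](~p2 & ~p1))), u   [~|-rule on 1]
3. ~(p3 & ~p1), u   [~|-rule on 1]
4. [](p1 & (~p2 & ~p1)), u   [~->-rule on 2]
5. ~([]p1 & [](~p2 & ~p1)), u   [~->-rule on 2]
6. p1 & (~p2 & ~p1), u   [[]-rule on 4 via uRu]
7. p1, u   [&-rule on 6]
8. ~p2 & ~p1, u   [&-rule on 6]
9. ~p2, u   [&-rule on 8]
10. ~p1, u   [&-rule on 8]
Accessibility: uRu
Branch closes: p1 and ~p1 both at u.
All branches of the negation close; one closing branch shown above.

Yes, valid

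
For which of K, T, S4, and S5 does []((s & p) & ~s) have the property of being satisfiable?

K

T-tableau for the formula:
1. []((s & p) & ~s), 0
2. (s & p) & ~s, 0   [[]-rule on 1 via 0R0]
3. s & p, 0   [&-rule on 2]
4. ~s, 0   [&-rule on 2]
5. s, 0   [&-rule on 3]
6. p, 0   [&-rule on 3]
Accessibility: 0R0
Branch closes: s and ~s both at 0.
Every branch closes (one shown): unsatisfiable in T, hence also in S4, S5 (every S4/S5-frame is a T-frame).
K-tableau for the formula:
1. []((s & p) & ~s), 0
Complete open branch: satisfiable in K.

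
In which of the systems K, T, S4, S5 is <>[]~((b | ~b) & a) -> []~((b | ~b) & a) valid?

S5-tableau for the negation ~(<>[]~((b | ~b) & a) -> []~((b | ~b) & a)):
1. ~(<>[]~((b | ~b) & a) -> []~((b | ~b) & a)), w0
2. <>[]~((b | ~b) & a), w0
3. ~[]~((b | ~b) & a), w0
4. []~((b | ~b) & a), w1
5. ~((b | ~b) & a), w0
6. ~((b | ~b) & a), w1
7. ~a, w0
8. ~a, w1
9. (b | ~b) & a, w2
10. b | ~b, w2
11. a, w2
12. ~((b | ~b) & a), w2
13. ~b, w2
14. ~(b | ~b), w2
15. b, w2
Accessibility: w0Rw0, w0Rw1, w0Rw2, w1Rw0, w1Rw1, w1Rw2, w2Rw0, w2Rw1, w2Rw2
Branch closes: b and ~b both at w2.
Every branch closes (one shown): valid in S5.
S4-tableau for the negation ~(<>[]~((b | ~b) & a) -> []~((b | ~b) & a)):
1. ~(<>[]~((b | ~b) & a) -> []~((b | ~b) & a)), w0
2. <>[]~((b | ~b) & a), w0
3. ~[]~((b | ~b) & a), w0
4. []~((b | ~b) & a), w1
5. ~((b | ~b) & a), w1
6. ~a, w1
7. (b | ~b) & a, w2
8. b | ~b, w2
9. a, w2
10. ~b, w2
Accessibility: w0Rw0, w0Rw1, w0Rw2, w1Rw1, w2Rw2
Complete open branch: countermodel on an S4-frame, so not valid in S4, nor in K, T (the same frame is also a K-frame and a T-frame).

S5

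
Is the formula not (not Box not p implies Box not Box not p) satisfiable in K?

Yes, satisfiable

1. not (not Box not p implies Box not Box not p), 0
2. not Box not p, 0
3. not Box not Box not p, 0
4. p, 1
5. Box not p, 2
Accessibility: 0R1, 0R2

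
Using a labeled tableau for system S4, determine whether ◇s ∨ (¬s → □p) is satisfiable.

Satisfiable

1. ◇s ∨ (¬s → □p), 0
2. ¬s → □p, 0
3. □p, 0
4. p, 0
Accessibility: 0R0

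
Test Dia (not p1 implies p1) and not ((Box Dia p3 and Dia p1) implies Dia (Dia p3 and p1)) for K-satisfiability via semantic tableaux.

Unsatisfiable

1. Dia (not p1 implies p1) and not ((Box Dia p3 and Dia p1) implies Dia (Dia p3 and p1)), 0
2. Dia (not p1 implies p1), 0
3. not ((Box Dia p3 and Dia p1) implies Dia (Dia p3 and p1)), 0
4. Box Dia p3 and Dia p1, 0
5. not Dia (Dia p3 and p1), 0
6. Box Dia p3, 0
7. Dia p1, 0
8. not p1 implies p1, 1
9. not (Dia p3 and p1), 1
10. Dia p3, 1
11. p1, 1
12. not Dia p3, 1
13. p1, 2
14. not (Dia p3 and p1), 2
15. Dia p3, 2
16. not Dia p3, 2
17. p3, 3
18. not p3, 3
Accessibility: 0R1, 0R2, 1R3
Branch closes: p3 and not p3 both at 3.
Every branch closes; the branch above is one of them.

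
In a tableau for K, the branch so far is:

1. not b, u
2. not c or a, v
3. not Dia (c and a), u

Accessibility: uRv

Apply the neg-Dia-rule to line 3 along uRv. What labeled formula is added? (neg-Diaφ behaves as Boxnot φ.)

neg-Diaφ behaves as Boxnot φ: propagate the negated body to each accessible world.

not (c and a), v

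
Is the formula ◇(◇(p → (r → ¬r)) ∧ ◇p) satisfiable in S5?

1. ◇(◇(p → (r → ¬r)) ∧ ◇p), u
2. ◇(p → (r → ¬r)) ∧ ◇p, v
3. ◇(p → (r → ¬r)), v
4. ◇p, v
5. p → (r → ¬r), w
6. r → ¬r, w
7. ¬r, w
8. p, x
Accessibility: uRu, uRv, uRw, uRx, vRu, vRv, vRw, vRx, wRu, wRv, wRw, wRx, xRu, xRv, xRw, xRx

Satisfiable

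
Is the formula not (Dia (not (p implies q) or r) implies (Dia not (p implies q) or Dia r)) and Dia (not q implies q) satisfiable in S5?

1. not (Dia (not (p implies q) or r) implies (Dia not (p implies q) or Dia r)) and Dia (not q implies q), w0
2. not (Dia (not (p implies q) or r) implies (Dia not (p implies q) or Dia r)), w0
3. Dia (not q implies q), w0
4. Dia (not (p implies q) or r), w0
5. not (Dia not (p implies q) or Dia r), w0
6. not Dia not (p implies q), w0
7. not Dia r, w0
8. p implies q, w0
9. not r, w0
10. q, w0
11. not q implies q, w1
12. p implies q, w1
13. not r, w1
14. q, w1
15. not (p implies q) or r, w2
16. p implies q, w2
17. not r, w2
18. not (p implies q), w2
19. p, w2
20. not q, w2
21. q, w2
Accessibility: w0Rw0, w0Rw1, w0Rw2, w1Rw0, w1Rw1, w1Rw2, w2Rw0, w2Rw1, w2Rw2
Branch closes: q and not q both at w2.
All branches of the tableau close; one closing branch shown above.

No, unsatisfiable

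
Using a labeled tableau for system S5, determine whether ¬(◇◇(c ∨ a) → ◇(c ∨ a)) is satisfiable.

No, unsatisfiable

1. ¬(◇◇(c ∨ a) → ◇(c ∨ a)), 0
2. ◇◇(c ∨ a), 0
3. ¬◇(c ∨ a), 0
4. ¬(c ∨ a), 0
5. ¬c, 0
6. ¬a, 0
7. ◇(c ∨ a), 1
8. ¬(c ∨ a), 1
9. ¬c, 1
10. ¬a, 1
11. c ∨ a, 2
12. ¬(c ∨ a), 2
13. ¬c, 2
14. ¬a, 2
15. a, 2
Accessibility: 0R0, 0R1, 0R2, 1R0, 1R1, 1R2, 2R0, 2R1, 2R2
Branch closes: a and ¬a both at 2.
(One branch shown.) All branches close.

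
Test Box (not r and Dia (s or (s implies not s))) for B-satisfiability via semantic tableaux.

Satisfiable

1. Box (not r and Dia (s or (s implies not s))), u
2. not r and Dia (s or (s implies not s)), u   [Box-rule on 1 via uRu]
3. not r, u   [and-rule on 2]
4. Dia (s or (s implies not s)), u   [and-rule on 2]
5. s or (s implies not s), v   [Dia-rule on 4: fresh world v, uRv]
6. not r and Dia (s or (s implies not s)), v   [Box-rule on 1 via uRv]
7. not r, v   [and-rule on 6]
8. Dia (s or (s implies not s)), v   [and-rule on 6]
9. s implies not s, v   [or-rule on 5 (branches; this branch)]
10. not s, v   [implies-rule on 9 (branches; this branch)]
11. s or (s implies not s), w   [Dia-rule on 8: fresh world w, vRw]
12. s implies not s, w   [or-rule on 11 (branches; this branch)]
13. not s, w   [implies-rule on 12 (branches; this branch)]
Accessibility: uRu, uRv, vRu, vRv, vRw, wRv, wRw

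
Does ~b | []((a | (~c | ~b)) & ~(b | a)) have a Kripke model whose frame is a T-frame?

Satisfiable

1. ~b | []((a | (~c | ~b)) & ~(b | a)), 0
2. []((a | (~c | ~b)) & ~(b | a)), 0
3. (a | (~c | ~b)) & ~(b | a), 0
4. a | (~c | ~b), 0
5. ~(b | a), 0
6. ~b, 0
7. ~a, 0
8. ~c | ~b, 0
Accessibility: 0R0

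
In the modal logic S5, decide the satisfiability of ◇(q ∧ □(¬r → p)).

1. ◇(q ∧ □(¬r → p)), w0
2. q ∧ □(¬r → p), w1
3. q, w1
4. □(¬r → p), w1
5. ¬r → p, w0
6. ¬r → p, w1
7. p, w0
8. p, w1
Accessibility: w0Rw0, w0Rw1, w1Rw0, w1Rw1

Satisfiable (open branch found)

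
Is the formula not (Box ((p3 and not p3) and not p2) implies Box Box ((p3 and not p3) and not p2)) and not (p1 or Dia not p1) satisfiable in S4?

No, unsatisfiable

1. not (Box ((p3 and not p3) and not p2) implies Box Box ((p3 and not p3) and not p2)) and not (p1 or Dia not p1), 0
2. not (Box ((p3 and not p3) and not p2) implies Box Box ((p3 and not p3) and not p2)), 0
3. not (p1 or Dia not p1), 0
4. Box ((p3 and not p3) and not p2), 0
5. not Box Box ((p3 and not p3) and not p2), 0
6. not p1, 0
7. not Dia not p1, 0
8. (p3 and not p3) and not p2, 0
9. p3 and not p3, 0
10. not p2, 0
11. p3, 0
12. not p3, 0
Accessibility: 0R0
Branch closes: p3 and not p3 both at 0.
Every branch closes; the branch above is one of them.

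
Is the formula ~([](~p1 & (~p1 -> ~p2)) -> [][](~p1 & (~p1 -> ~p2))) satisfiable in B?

1. ~([](~p1 & (~p1 -> ~p2)) -> [][](~p1 & (~p1 -> ~p2))), u
2. [](~p1 & (~p1 -> ~p2)), u
3. ~[][](~p1 & (~p1 -> ~p2)), u
4. ~p1 & (~p1 -> ~p2), u
5. ~p1, u
6. ~p1 -> ~p2, u
7. ~p2, u
8. ~[](~p1 & (~p1 -> ~p2)), v
9. ~p1 & (~p1 -> ~p2), v
10. ~p1, v
11. ~p1 -> ~p2, v
12. ~p2, v
13. ~(~p1 & (~p1 -> ~p2)), w
14. ~(~p1 -> ~p2), w
15. ~p1, w
16. p2, w
Accessibility: uRu, uRv, vRu, vRv, vRw, wRv, wRw

Satisfiable (open branch found)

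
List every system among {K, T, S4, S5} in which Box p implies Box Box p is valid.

S4, S5

S4-tableau for the negation not (Box p implies Box Box p):
1. not (Box p implies Box Box p), 0
2. Box p, 0
3. not Box Box p, 0
4. p, 0
5. not Box p, 1
6. p, 1
7. not p, 2
8. p, 2
Accessibility: 0R0, 0R1, 0R2, 1R1, 1R2, 2R2
Branch closes: p and not p both at 2.
Every branch closes (one shown): valid in S4, hence also in S5 (every theorem of S4 is a theorem of S5).
T-tableau for the negation not (Box p implies Box Box p):
1. not (Box p implies Box Box p), 0
2. Box p, 0
3. not Box Box p, 0
4. p, 0
5. not Box p, 1
6. p, 1
7. not p, 2
Accessibility: 0R0, 0R1, 1R1, 1R2, 2R2
Complete open branch: countermodel on a T-frame, so not valid in T, nor in K (the same frame is also a K-frame).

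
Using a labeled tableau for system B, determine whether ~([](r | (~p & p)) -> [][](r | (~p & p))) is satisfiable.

1. ~([](r | (~p & p)) -> [][](r | (~p & p))), w0
2. [](r | (~p & p)), w0   [~->-rule on 1]
3. ~[][](r | (~p & p)), w0   [~->-rule on 1]
4. r | (~p & p), w0   [[]-rule on 2 via w0Rw0]
5. r, w0   [|-rule on 4 (branches; this branch)]
6. ~[](r | (~p & p)), w1   [~[]-rule on 3: fresh world w1, w0Rw1]
7. r | (~p & p), w1   [[]-rule on 2 via w0Rw1]
8. r, w1   [|-rule on 7 (branches; this branch)]
9. ~(r | (~p & p)), w2   [~[]-rule on 6: fresh world w2, w1Rw2]
10. ~r, w2   [~|-rule on 9]
11. ~(~p & p), w2   [~|-rule on 9]
12. ~p, w2   [~&-rule on 11 (branches; this branch)]
Accessibility: w0Rw0, w0Rw1, w1Rw0, w1Rw1, w1Rw2, w2Rw1, w2Rw2

Satisfiable (open branch found)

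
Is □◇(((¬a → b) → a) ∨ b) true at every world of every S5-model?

Valid

Tableau for the negation ¬□◇(((¬a → b) → a) ∨ b):
1. ¬□◇(((¬a → b) → a) ∨ b), w0
2. ¬◇(((¬a → b) → a) ∨ b), w1   [¬□-rule on 1: fresh world w1, w0Rw1]
3. ¬(((¬a → b) → a) ∨ b), w0   [¬◇-rule on 2 via w1Rw0]
4. ¬((¬a → b) → a), w0   [¬∨-rule on 3]
5. ¬b, w0   [¬∨-rule on 3]
6. ¬a → b, w0   [¬→-rule on 4]
7. ¬a, w0   [¬→-rule on 4]
8. ¬(((¬a → b) → a) ∨ b), w1   [¬◇-rule on 2 via w1Rw1]
9. ¬((¬a → b) → a), w1   [¬∨-rule on 8]
10. ¬b, w1   [¬∨-rule on 8]
11. ¬a → b, w1   [¬→-rule on 9]
12. ¬a, w1   [¬→-rule on 9]
13. b, w0   [→-rule on 6 (branches; this branch)]
Accessibility: w0Rw0, w0Rw1, w1Rw0, w1Rw1
Branch closes: b and ¬b both at w0.
All branches of the negation close; one closing branch shown above.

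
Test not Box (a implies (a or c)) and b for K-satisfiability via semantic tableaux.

Unsatisfiable

1. not Box (a implies (a or c)) and b, w0
2. not Box (a implies (a or c)), w0
3. b, w0
4. not (a implies (a or c)), w1
5. a, w1
6. not (a or c), w1
7. not a, w1
8. not c, w1
Accessibility: w0Rw1
Branch closes: a and not a both at w1.
All branches of the tableau close; one closing branch shown above.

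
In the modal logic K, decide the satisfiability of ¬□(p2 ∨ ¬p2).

Unsatisfiable

1. ¬□(p2 ∨ ¬p2), w0
2. ¬(p2 ∨ ¬p2), w1   [¬□-rule on 1: fresh world w1, w0Rw1]
3. ¬p2, w1   [¬∨-rule on 2]
4. p2, w1   [¬∨-rule on 2]
Accessibility: w0Rw1
Branch closes: p2 and ¬p2 both at w1.
Every branch closes; the branch above is one of them.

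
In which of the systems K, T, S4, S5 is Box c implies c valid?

T, S4, S5

T-tableau for the negation not (Box c implies c):
1. not (Box c implies c), 0
2. Box c, 0
3. not c, 0
4. c, 0
Accessibility: 0R0
Branch closes: c and not c both at 0.
Every branch closes (one shown): valid in T, hence also in S4, S5 (every theorem of T is a theorem of S4 and S5).
K-tableau for the negation not (Box c implies c):
1. not (Box c implies c), 0
2. Box c, 0
3. not c, 0
Complete open branch: countermodel on a K-frame, so not valid in K.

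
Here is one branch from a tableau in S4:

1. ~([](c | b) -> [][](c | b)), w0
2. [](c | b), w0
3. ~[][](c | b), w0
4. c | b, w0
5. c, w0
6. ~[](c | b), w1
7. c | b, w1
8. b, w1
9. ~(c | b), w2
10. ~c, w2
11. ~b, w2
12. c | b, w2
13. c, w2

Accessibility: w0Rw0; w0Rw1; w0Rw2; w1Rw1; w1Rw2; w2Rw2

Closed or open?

Both c and ~c appear at w2.

Yes, closed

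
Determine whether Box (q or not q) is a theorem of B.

Yes, valid

Tableau for the negation not Box (q or not q):
1. not Box (q or not q), 0
2. not (q or not q), 1   [neg-Box-rule on 1: fresh world 1, 0R1]
3. not q, 1   [neg-or-rule on 2]
4. q, 1   [neg-or-rule on 2]
Accessibility: 0R0, 0R1, 1R0, 1R1
Branch closes: q and not q both at 1.
All branches of the negation close; one closing branch shown above.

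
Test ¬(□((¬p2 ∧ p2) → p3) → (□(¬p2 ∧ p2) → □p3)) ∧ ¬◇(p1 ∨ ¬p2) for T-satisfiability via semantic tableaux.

1. ¬(□((¬p2 ∧ p2) → p3) → (□(¬p2 ∧ p2) → □p3)) ∧ ¬◇(p1 ∨ ¬p2), 0
2. ¬(□((¬p2 ∧ p2) → p3) → (□(¬p2 ∧ p2) → □p3)), 0   [∧-rule on 1]
3. ¬◇(p1 ∨ ¬p2), 0   [∧-rule on 1]
4. □((¬p2 ∧ p2) → p3), 0   [¬→-rule on 2]
5. ¬(□(¬p2 ∧ p2) → □p3), 0   [¬→-rule on 2]
6. □(¬p2 ∧ p2), 0   [¬→-rule on 5]
7. ¬□p3, 0   [¬→-rule on 5]
8. ¬(p1 ∨ ¬p2), 0   [¬◇-rule on 3 via 0R0]
9. ¬p1, 0   [¬∨-rule on 8]
10. p2, 0   [¬∨-rule on 8]
11. (¬p2 ∧ p2) → p3, 0   [□-rule on 4 via 0R0]
12. ¬p2 ∧ p2, 0   [□-rule on 6 via 0R0]
13. ¬p2, 0   [∧-rule on 12]
Accessibility: 0R0
Branch closes: p2 and ¬p2 both at 0.
Every branch closes; the branch above is one of them.

No, unsatisfiable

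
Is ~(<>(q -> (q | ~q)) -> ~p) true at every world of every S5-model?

Tableau for the negation <>(q -> (q | ~q)) -> ~p:
1. <>(q -> (q | ~q)) -> ~p, u
2. ~p, u
Accessibility: uRu
The negation has an open branch (countermodel exists).

No, not valid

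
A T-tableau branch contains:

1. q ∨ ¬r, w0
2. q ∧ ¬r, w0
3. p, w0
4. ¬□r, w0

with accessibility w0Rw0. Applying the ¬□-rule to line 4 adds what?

a fresh world w1 with w0Rw1, and ¬r at w1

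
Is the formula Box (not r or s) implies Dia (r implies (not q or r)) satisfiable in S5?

Satisfiable (open branch found)

1. Box (not r or s) implies Dia (r implies (not q or r)), w0
2. Dia (r implies (not q or r)), w0
3. r implies (not q or r), w1
4. not q or r, w1
5. r, w1
Accessibility: w0Rw0, w0Rw1, w1Rw0, w1Rw1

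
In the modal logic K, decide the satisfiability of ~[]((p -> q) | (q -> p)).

Unsatisfiable

1. ~[]((p -> q) | (q -> p)), 0
2. ~((p -> q) | (q -> p)), 1
3. ~(p -> q), 1
4. ~(q -> p), 1
5. p, 1
6. ~q, 1
7. q, 1
8. ~p, 1
Accessibility: 0R1
Branch closes: q and ~q both at 1.
Every branch closes; the branch above is one of them.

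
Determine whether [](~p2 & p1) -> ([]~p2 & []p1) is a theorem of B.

Tableau for the negation ~([](~p2 & p1) -> ([]~p2 & []p1)):
1. ~([](~p2 & p1) -> ([]~p2 & []p1)), 0
2. [](~p2 & p1), 0   [~->-rule on 1]
3. ~([]~p2 & []p1), 0   [~->-rule on 1]
4. ~p2 & p1, 0   [[]-rule on 2 via 0R0]
5. ~p2, 0   [&-rule on 4]
6. p1, 0   [&-rule on 4]
7. ~[]p1, 0   [~&-rule on 3 (branches; this branch)]
8. ~p1, 1   [~[]-rule on 7: fresh world 1, 0R1]
9. ~p2 & p1, 1   [[]-rule on 2 via 0R1]
10. ~p2, 1   [&-rule on 9]
11. p1, 1   [&-rule on 9]
Accessibility: 0R0, 0R1, 1R0, 1R1
Branch closes: p1 and ~p1 both at 1.
All branches of the negation close; one closing branch shown above.

Valid in B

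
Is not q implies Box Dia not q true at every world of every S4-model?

Invalid (countermodel exists)

Tableau for the negation not (not q implies Box Dia not q):
1. not (not q implies Box Dia not q), u
2. not q, u
3. not Box Dia not q, u
4. not Dia not q, v
5. q, v
Accessibility: uRu, uRv, vRv
The negation has an open branch (countermodel exists).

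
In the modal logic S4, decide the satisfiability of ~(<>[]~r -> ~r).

1. ~(<>[]~r -> ~r), u
2. <>[]~r, u
3. r, u
4. []~r, v
5. ~r, v
Accessibility: uRu, uRv, vRv

Satisfiable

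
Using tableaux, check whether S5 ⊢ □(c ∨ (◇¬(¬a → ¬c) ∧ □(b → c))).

Invalid (countermodel exists)

Tableau for the negation ¬□(c ∨ (◇¬(¬a → ¬c) ∧ □(b → c))):
1. ¬□(c ∨ (◇¬(¬a → ¬c) ∧ □(b → c))), w0
2. ¬(c ∨ (◇¬(¬a → ¬c) ∧ □(b → c))), w1   [¬□-rule on 1: fresh world w1, w0Rw1]
3. ¬c, w1   [¬∨-rule on 2]
4. ¬(◇¬(¬a → ¬c) ∧ □(b → c)), w1   [¬∨-rule on 2]
5. ¬□(b → c), w1   [¬∧-rule on 4 (branches; this branch)]
6. ¬(b → c), w2   [¬□-rule on 5: fresh world w2, w1Rw2]
7. b, w2   [¬→-rule on 6]
8. ¬c, w2   [¬→-rule on 6]
Accessibility: w0Rw0, w0Rw1, w0Rw2, w1Rw0, w1Rw1, w1Rw2, w2Rw0, w2Rw1, w2Rw2
The negation has an open branch (countermodel exists).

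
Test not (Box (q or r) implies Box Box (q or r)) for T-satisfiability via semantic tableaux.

1. not (Box (q or r) implies Box Box (q or r)), 0
2. Box (q or r), 0
3. not Box Box (q or r), 0
4. q or r, 0
5. r, 0
6. not Box (q or r), 1
7. q or r, 1
8. r, 1
9. not (q or r), 2
10. not q, 2
11. not r, 2
Accessibility: 0R0, 0R1, 1R1, 1R2, 2R2

Satisfiable (open branch found)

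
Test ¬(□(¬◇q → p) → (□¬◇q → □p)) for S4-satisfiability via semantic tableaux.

Unsatisfiable (every branch closes)

1. ¬(□(¬◇q → p) → (□¬◇q → □p)), u
2. □(¬◇q → p), u
3. ¬(□¬◇q → □p), u
4. □¬◇q, u
5. ¬□p, u
6. ¬◇q → p, u
7. ¬◇q, u
8. ¬q, u
9. p, u
10. ¬p, v
11. ¬◇q → p, v
12. ¬◇q, v
13. ¬q, v
14. ◇q, v
15. q, w
16. ¬◇q → p, w
17. ¬◇q, w
18. ¬q, w
Accessibility: uRu, uRv, uRw, vRv, vRw, wRw
Branch closes: q and ¬q both at w.
(One branch shown.) All branches close.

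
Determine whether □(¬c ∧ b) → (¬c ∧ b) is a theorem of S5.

Yes, valid

Tableau for the negation ¬(□(¬c ∧ b) → (¬c ∧ b)):
1. ¬(□(¬c ∧ b) → (¬c ∧ b)), u
2. □(¬c ∧ b), u
3. ¬(¬c ∧ b), u
4. ¬c ∧ b, u
5. ¬c, u
6. b, u
7. ¬b, u
Accessibility: uRu
Branch closes: b and ¬b both at u.
All branches of the negation close; one closing branch shown above.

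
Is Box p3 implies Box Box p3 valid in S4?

Tableau for the negation not (Box p3 implies Box Box p3):
1. not (Box p3 implies Box Box p3), u
2. Box p3, u   [neg-implies-rule on 1]
3. not Box Box p3, u   [neg-implies-rule on 1]
4. p3, u   [Box-rule on 2 via uRu]
5. not Box p3, v   [neg-Box-rule on 3: fresh world v, uRv]
6. p3, v   [Box-rule on 2 via uRv]
7. not p3, w   [neg-Box-rule on 5: fresh world w, vRw]
8. p3, w   [Box-rule on 2 via uRw]
Accessibility: uRu, uRv, uRw, vRv, vRw, wRw
Branch closes: p3 and not p3 both at w.
Every branch of the negation's tableau closes; the branch above is one of them.

Valid in S4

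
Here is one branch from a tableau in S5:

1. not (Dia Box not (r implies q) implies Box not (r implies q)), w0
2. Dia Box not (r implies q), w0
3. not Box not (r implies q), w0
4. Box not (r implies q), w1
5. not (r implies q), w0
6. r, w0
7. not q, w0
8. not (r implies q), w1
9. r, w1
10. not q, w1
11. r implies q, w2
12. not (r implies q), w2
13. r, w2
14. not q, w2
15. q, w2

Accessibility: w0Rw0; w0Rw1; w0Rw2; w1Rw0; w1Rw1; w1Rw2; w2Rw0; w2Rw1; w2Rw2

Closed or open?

Both q and not q appear at w2.

Yes, closed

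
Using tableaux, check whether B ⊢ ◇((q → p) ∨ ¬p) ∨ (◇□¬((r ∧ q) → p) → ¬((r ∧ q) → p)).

Valid in B

Tableau for the negation ¬(◇((q → p) ∨ ¬p) ∨ (◇□¬((r ∧ q) → p) → ¬((r ∧ q) → p))):
1. ¬(◇((q → p) ∨ ¬p) ∨ (◇□¬((r ∧ q) → p) → ¬((r ∧ q) → p))), u
2. ¬◇((q → p) ∨ ¬p), u
3. ¬(◇□¬((r ∧ q) → p) → ¬((r ∧ q) → p)), u
4. ◇□¬((r ∧ q) → p), u
5. (r ∧ q) → p, u
6. ¬((q → p) ∨ ¬p), u
7. ¬(q → p), u
8. p, u
9. q, u
10. ¬p, u
Accessibility: uRu
Branch closes: p and ¬p both at u.
Every branch of the negation's tableau closes; the branch above is one of them.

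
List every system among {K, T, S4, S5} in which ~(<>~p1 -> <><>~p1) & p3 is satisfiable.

K-tableau for the formula:
1. ~(<>~p1 -> <><>~p1) & p3, u
2. ~(<>~p1 -> <><>~p1), u   [&-rule on 1]
3. p3, u   [&-rule on 1]
4. <>~p1, u   [~->-rule on 2]
5. ~<><>~p1, u   [~->-rule on 2]
6. ~p1, v   [<>-rule on 4: fresh world v, uRv]
7. ~<>~p1, v   [~<>-rule on 5 via uRv]
Accessibility: uRv
Complete open branch: satisfiable in K.
T-tableau for the formula:
1. ~(<>~p1 -> <><>~p1) & p3, u
2. ~(<>~p1 -> <><>~p1), u   [&-rule on 1]
3. p3, u   [&-rule on 1]
4. <>~p1, u   [~->-rule on 2]
5. ~<><>~p1, u   [~->-rule on 2]
6. ~<>~p1, u   [~<>-rule on 5 via uRu]
7. p1, u   [~<>-rule on 6 via uRu]
8. ~p1, v   [<>-rule on 4: fresh world v, uRv]
9. ~<>~p1, v   [~<>-rule on 5 via uRv]
10. p1, v   [~<>-rule on 6 via uRv]
Accessibility: uRu, uRv, vRv
Branch closes: p1 and ~p1 both at v.
Every branch closes (one shown): unsatisfiable in T, hence also in S4, S5 (every S4/S5-frame is a T-frame).

K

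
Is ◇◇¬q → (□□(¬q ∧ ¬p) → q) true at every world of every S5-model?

No, not valid

Tableau for the negation ¬(◇◇¬q → (□□(¬q ∧ ¬p) → q)):
1. ¬(◇◇¬q → (□□(¬q ∧ ¬p) → q)), 0
2. ◇◇¬q, 0
3. ¬(□□(¬q ∧ ¬p) → q), 0
4. □□(¬q ∧ ¬p), 0
5. ¬q, 0
6. □(¬q ∧ ¬p), 0
7. ¬q ∧ ¬p, 0
8. ¬p, 0
9. ◇¬q, 1
10. □(¬q ∧ ¬p), 1
11. ¬q ∧ ¬p, 1
12. ¬q, 1
13. ¬p, 1
14. ¬q, 2
15. □(¬q ∧ ¬p), 2
16. ¬q ∧ ¬p, 2
17. ¬p, 2
Accessibility: 0R0, 0R1, 0R2, 1R0, 1R1, 1R2, 2R0, 2R1, 2R2
The negation has an open branch (countermodel exists).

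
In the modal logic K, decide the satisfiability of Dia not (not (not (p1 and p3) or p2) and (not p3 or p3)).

1. Dia not (not (not (p1 and p3) or p2) and (not p3 or p3)), 0
2. not (not (not (p1 and p3) or p2) and (not p3 or p3)), 1
3. not (p1 and p3) or p2, 1
4. p2, 1
Accessibility: 0R1

Satisfiable (open branch found)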